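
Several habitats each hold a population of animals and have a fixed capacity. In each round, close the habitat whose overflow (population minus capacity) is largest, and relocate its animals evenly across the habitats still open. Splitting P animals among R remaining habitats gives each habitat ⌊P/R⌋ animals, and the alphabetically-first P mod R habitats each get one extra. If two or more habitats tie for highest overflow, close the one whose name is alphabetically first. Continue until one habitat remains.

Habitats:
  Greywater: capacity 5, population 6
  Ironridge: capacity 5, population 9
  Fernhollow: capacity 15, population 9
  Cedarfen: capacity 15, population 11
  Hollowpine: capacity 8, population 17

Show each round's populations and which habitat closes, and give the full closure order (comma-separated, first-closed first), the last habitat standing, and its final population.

Round 1: Cedarfen=11 Fernhollow=9 Greywater=6 Hollowpine=17 Ironridge=9 → close Hollowpine (overflow 9)
  17÷4 = 4 each, +1 to first 1
Round 2: Cedarfen=16 Fernhollow=13 Greywater=10 Ironridge=13 → close Ironridge (overflow 8)
  13÷3 = 4 each, +1 to first 1
Round 3: Cedarfen=21 Fernhollow=17 Greywater=14 → close Greywater (overflow 9)
  14÷2 = 7 each, +1 to first 0
Round 4: Cedarfen=28 Fernhollow=24 → close Cedarfen (overflow 13)
  28÷1 = 28 each, +1 to first 0

Closure order: Hollowpine, Ironridge, Greywater, Cedarfen
Last habitat: Fernhollow with 52 animals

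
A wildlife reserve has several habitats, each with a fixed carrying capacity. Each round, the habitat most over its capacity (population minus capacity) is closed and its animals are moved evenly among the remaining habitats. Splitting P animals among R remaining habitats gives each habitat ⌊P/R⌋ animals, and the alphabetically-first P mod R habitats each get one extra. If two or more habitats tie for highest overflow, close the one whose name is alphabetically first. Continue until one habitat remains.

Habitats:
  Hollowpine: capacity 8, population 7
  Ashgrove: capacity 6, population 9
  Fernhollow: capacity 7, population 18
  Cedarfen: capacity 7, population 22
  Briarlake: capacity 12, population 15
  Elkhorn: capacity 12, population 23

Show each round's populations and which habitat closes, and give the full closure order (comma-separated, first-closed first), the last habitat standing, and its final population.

Closure order: Cedarfen, Elkhorn, Fernhollow, Ashgrove, Briarlake
Last habitat: Hollowpine with 94 animals

Round 1: Ashgrove=9 Briarlake=15 Cedarfen=22 Elkhorn=23 Fernhollow=18 Hollowpine=7 → close Cedarfen (overflow 15)
  22÷5 = 4 each, +1 to first 2
Round 2: Ashgrove=14 Briarlake=20 Elkhorn=27 Fernhollow=22 Hollowpine=11 → close Elkhorn (overflow 15)
  27÷4 = 6 each, +1 to first 3
Round 3: Ashgrove=21 Briarlake=27 Fernhollow=29 Hollowpine=17 → close Fernhollow (overflow 22)
  29÷3 = 9 each, +1 to first 2
Round 4: Ashgrove=31 Briarlake=37 Hollowpine=26 → close Ashgrove (overflow 25)
  31÷2 = 15 each, +1 to first 1
Round 5: Briarlake=53 Hollowpine=41 → close Briarlake (overflow 41)
  53÷1 = 53 each, +1 to first 0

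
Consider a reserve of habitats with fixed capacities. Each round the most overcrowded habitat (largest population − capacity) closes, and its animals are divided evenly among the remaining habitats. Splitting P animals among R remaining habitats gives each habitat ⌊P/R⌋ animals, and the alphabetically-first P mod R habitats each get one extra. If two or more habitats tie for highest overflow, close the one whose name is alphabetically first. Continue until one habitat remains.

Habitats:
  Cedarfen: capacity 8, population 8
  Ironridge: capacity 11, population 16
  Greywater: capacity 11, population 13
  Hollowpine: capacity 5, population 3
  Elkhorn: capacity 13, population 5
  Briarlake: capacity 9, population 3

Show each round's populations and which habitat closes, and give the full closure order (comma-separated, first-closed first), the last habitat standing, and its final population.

Closure order: Ironridge, Greywater, Cedarfen, Hollowpine, Briarlake
Last habitat: Elkhorn with 48 animals

Round 1: Briarlake=3 Cedarfen=8 Elkhorn=5 Greywater=13 Hollowpine=3 Ironridge=16 → close Ironridge (overflow 5)
  16÷5 = 3 each, +1 to first 1
Round 2: Briarlake=7 Cedarfen=11 Elkhorn=8 Greywater=16 Hollowpine=6 → close Greywater (overflow 5)
  16÷4 = 4 each, +1 to first 0
Round 3: Briarlake=11 Cedarfen=15 Elkhorn=12 Hollowpine=10 → close Cedarfen (overflow 7)
  15÷3 = 5 each, +1 to first 0
Round 4: Briarlake=16 Elkhorn=17 Hollowpine=15 → close Hollowpine (overflow 10)
  15÷2 = 7 each, +1 to first 1
Round 5: Briarlake=24 Elkhorn=24 → close Briarlake (overflow 15)
  24÷1 = 24 each, +1 to first 0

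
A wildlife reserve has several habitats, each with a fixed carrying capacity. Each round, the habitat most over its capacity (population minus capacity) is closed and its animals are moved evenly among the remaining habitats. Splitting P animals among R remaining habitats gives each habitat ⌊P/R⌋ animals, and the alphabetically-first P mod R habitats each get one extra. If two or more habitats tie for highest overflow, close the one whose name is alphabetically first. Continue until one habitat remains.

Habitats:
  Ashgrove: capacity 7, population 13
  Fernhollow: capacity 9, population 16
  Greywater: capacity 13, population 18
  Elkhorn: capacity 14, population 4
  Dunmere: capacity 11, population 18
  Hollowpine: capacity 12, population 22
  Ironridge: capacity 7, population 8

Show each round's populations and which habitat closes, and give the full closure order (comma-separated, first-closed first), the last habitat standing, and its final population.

Closure order: Hollowpine, Dunmere, Ashgrove, Fernhollow, Greywater, Ironridge
Last habitat: Elkhorn with 99 animals

Round 1: Ashgrove=13 Dunmere=18 Elkhorn=4 Fernhollow=16 Greywater=18 Hollowpine=22 Ironridge=8 → close Hollowpine (overflow 10)
  22÷6 = 3 each, +1 to first 4
Round 2: Ashgrove=17 Dunmere=22 Elkhorn=8 Fernhollow=20 Greywater=21 Ironridge=11 → close Dunmere (overflow 11)
  22÷5 = 4 each, +1 to first 2
Round 3: Ashgrove=22 Elkhorn=13 Fernhollow=24 Greywater=25 Ironridge=15 → close Ashgrove (overflow 15)
  22÷4 = 5 each, +1 to first 2
Round 4: Elkhorn=19 Fernhollow=30 Greywater=30 Ironridge=20 → close Fernhollow (overflow 21)
  30÷3 = 10 each, +1 to first 0
Round 5: Elkhorn=29 Greywater=40 Ironridge=30 → close Greywater (overflow 27)
  40÷2 = 20 each, +1 to first 0
Round 6: Elkhorn=49 Ironridge=50 → close Ironridge (overflow 43)
  50÷1 = 50 each, +1 to first 0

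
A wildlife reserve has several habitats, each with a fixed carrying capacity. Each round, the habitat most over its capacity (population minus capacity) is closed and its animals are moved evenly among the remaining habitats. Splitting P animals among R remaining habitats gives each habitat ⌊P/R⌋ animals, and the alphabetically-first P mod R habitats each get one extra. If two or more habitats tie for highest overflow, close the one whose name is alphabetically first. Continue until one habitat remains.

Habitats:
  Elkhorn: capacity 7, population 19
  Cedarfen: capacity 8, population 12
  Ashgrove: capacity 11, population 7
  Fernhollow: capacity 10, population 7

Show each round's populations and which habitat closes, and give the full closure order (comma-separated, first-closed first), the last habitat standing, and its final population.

Closure order: Elkhorn, Cedarfen, Ashgrove
Last habitat: Fernhollow with 45 animals

Round 1: Ashgrove=7 Cedarfen=12 Elkhorn=19 Fernhollow=7 → close Elkhorn (overflow 12)
  19÷3 = 6 each, +1 to first 1
Round 2: Ashgrove=14 Cedarfen=18 Fernhollow=13 → close Cedarfen (overflow 10)
  18÷2 = 9 each, +1 to first 0
Round 3: Ashgrove=23 Fernhollow=22 → close Ashgrove (overflow 12)
  23÷1 = 23 each, +1 to first 0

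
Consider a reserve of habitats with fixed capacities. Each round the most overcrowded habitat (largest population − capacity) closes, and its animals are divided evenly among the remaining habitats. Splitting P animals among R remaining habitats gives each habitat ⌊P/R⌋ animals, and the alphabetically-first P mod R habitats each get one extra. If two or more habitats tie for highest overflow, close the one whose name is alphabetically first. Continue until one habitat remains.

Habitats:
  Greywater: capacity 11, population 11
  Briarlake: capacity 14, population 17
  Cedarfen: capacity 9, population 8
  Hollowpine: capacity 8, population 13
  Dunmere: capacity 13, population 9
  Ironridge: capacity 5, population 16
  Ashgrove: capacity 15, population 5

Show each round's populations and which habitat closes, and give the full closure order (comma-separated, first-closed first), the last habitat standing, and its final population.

Round 1: Ashgrove=5 Briarlake=17 Cedarfen=8 Dunmere=9 Greywater=11 Hollowpine=13 Ironridge=16 → close Ironridge (overflow 11)
  16÷6 = 2 each, +1 to first 4
Round 2: Ashgrove=8 Briarlake=20 Cedarfen=11 Dunmere=12 Greywater=13 Hollowpine=15 → close Hollowpine (overflow 7)
  15÷5 = 3 each, +1 to first 0
Round 3: Ashgrove=11 Briarlake=23 Cedarfen=14 Dunmere=15 Greywater=16 → close Briarlake (overflow 9)
  23÷4 = 5 each, +1 to first 3
Round 4: Ashgrove=17 Cedarfen=20 Dunmere=21 Greywater=21 → close Cedarfen (overflow 11)
  20÷3 = 6 each, +1 to first 2
Round 5: Ashgrove=24 Dunmere=28 Greywater=27 → close Greywater (overflow 16)
  27÷2 = 13 each, +1 to first 1
Round 6: Ashgrove=38 Dunmere=41 → close Dunmere (overflow 28)
  41÷1 = 41 each, +1 to first 0

Closure order: Ironridge, Hollowpine, Briarlake, Cedarfen, Greywater, Dunmere
Last habitat: Ashgrove with 79 animals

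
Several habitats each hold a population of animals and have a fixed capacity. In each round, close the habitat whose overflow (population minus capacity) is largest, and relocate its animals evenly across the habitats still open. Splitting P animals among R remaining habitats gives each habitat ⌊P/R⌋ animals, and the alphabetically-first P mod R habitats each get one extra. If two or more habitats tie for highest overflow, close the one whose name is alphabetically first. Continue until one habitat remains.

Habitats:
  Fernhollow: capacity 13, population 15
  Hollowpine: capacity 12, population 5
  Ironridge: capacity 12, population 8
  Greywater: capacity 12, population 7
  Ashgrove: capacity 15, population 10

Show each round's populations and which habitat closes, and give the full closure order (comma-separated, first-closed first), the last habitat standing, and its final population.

Closure order: Fernhollow, Ashgrove, Greywater, Ironridge
Last habitat: Hollowpine with 45 animals

Round 1: Ashgrove=10 Fernhollow=15 Greywater=7 Hollowpine=5 Ironridge=8 → close Fernhollow (overflow 2)
  15÷4 = 3 each, +1 to first 3
Round 2: Ashgrove=14 Greywater=11 Hollowpine=9 Ironridge=11 → close Ashgrove (overflow -1)
  14÷3 = 4 each, +1 to first 2
Round 3: Greywater=16 Hollowpine=14 Ironridge=15 → close Greywater (overflow 4)
  16÷2 = 8 each, +1 to first 0
Round 4: Hollowpine=22 Ironridge=23 → close Ironridge (overflow 11)
  23÷1 = 23 each, +1 to first 0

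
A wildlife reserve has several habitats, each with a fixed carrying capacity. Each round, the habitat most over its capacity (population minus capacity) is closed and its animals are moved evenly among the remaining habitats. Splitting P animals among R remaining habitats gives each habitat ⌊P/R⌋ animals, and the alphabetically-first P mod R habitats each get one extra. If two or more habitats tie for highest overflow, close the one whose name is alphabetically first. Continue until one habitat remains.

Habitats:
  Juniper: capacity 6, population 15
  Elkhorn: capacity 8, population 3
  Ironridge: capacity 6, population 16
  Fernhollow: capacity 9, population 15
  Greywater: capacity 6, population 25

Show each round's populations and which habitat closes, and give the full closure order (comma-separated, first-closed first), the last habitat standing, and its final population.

Closure order: Greywater, Ironridge, Juniper, Fernhollow
Last habitat: Elkhorn with 74 animals

Round 1: Elkhorn=3 Fernhollow=15 Greywater=25 Ironridge=16 Juniper=15 → close Greywater (overflow 19)
  25÷4 = 6 each, +1 to first 1
Round 2: Elkhorn=10 Fernhollow=21 Ironridge=22 Juniper=21 → close Ironridge (overflow 16)
  22÷3 = 7 each, +1 to first 1
Round 3: Elkhorn=18 Fernhollow=28 Juniper=28 → close Juniper (overflow 22)
  28÷2 = 14 each, +1 to first 0
Round 4: Elkhorn=32 Fernhollow=42 → close Fernhollow (overflow 33)
  42÷1 = 42 each, +1 to first 0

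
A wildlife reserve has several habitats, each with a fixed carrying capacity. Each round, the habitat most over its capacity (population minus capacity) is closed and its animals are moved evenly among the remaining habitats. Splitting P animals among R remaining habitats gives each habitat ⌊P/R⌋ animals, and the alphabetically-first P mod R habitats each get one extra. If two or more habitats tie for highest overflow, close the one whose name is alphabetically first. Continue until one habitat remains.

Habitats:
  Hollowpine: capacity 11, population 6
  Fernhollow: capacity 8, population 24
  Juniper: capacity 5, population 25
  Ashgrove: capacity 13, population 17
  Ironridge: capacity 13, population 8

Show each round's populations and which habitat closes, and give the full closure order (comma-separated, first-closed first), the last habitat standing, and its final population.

Closure order: Juniper, Fernhollow, Ashgrove, Hollowpine
Last habitat: Ironridge with 80 animals

Round 1: Ashgrove=17 Fernhollow=24 Hollowpine=6 Ironridge=8 Juniper=25 → close Juniper (overflow 20)
  25÷4 = 6 each, +1 to first 1
Round 2: Ashgrove=24 Fernhollow=30 Hollowpine=12 Ironridge=14 → close Fernhollow (overflow 22)
  30÷3 = 10 each, +1 to first 0
Round 3: Ashgrove=34 Hollowpine=22 Ironridge=24 → close Ashgrove (overflow 21)
  34÷2 = 17 each, +1 to first 0
Round 4: Hollowpine=39 Ironridge=41 → close Hollowpine (overflow 28)
  39÷1 = 39 each, +1 to first 0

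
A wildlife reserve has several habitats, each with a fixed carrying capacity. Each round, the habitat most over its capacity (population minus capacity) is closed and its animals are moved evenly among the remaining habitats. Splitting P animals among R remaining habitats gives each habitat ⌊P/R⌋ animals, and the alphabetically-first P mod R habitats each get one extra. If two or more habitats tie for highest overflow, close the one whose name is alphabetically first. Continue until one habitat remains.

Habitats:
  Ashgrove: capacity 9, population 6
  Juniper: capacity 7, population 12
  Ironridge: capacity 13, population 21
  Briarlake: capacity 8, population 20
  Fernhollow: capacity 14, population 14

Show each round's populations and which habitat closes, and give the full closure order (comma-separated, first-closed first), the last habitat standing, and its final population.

Round 1: Ashgrove=6 Briarlake=20 Fernhollow=14 Ironridge=21 Juniper=12 → close Briarlake (overflow 12)
  20÷4 = 5 each, +1 to first 0
Round 2: Ashgrove=11 Fernhollow=19 Ironridge=26 Juniper=17 → close Ironridge (overflow 13)
  26÷3 = 8 each, +1 to first 2
Round 3: Ashgrove=20 Fernhollow=28 Juniper=25 → close Juniper (overflow 18)
  25÷2 = 12 each, +1 to first 1
Round 4: Ashgrove=33 Fernhollow=40 → close Fernhollow (overflow 26)
  40÷1 = 40 each, +1 to first 0

Closure order: Briarlake, Ironridge, Juniper, Fernhollow
Last habitat: Ashgrove with 73 animals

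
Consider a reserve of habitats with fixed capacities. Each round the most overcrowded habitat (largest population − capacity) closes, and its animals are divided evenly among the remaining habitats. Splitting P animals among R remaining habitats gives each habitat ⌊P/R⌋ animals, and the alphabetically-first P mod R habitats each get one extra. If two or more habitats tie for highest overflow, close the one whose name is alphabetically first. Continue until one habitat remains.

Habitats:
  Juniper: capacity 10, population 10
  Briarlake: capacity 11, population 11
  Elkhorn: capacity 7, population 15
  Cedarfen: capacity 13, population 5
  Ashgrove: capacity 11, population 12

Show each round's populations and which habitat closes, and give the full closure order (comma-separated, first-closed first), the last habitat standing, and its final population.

Round 1: Ashgrove=12 Briarlake=11 Cedarfen=5 Elkhorn=15 Juniper=10 → close Elkhorn (overflow 8)
  15÷4 = 3 each, +1 to first 3
Round 2: Ashgrove=16 Briarlake=15 Cedarfen=9 Juniper=13 → close Ashgrove (overflow 5)
  16÷3 = 5 each, +1 to first 1
Round 3: Briarlake=21 Cedarfen=14 Juniper=18 → close Briarlake (overflow 10)
  21÷2 = 10 each, +1 to first 1
Round 4: Cedarfen=25 Juniper=28 → close Juniper (overflow 18)
  28÷1 = 28 each, +1 to first 0

Closure order: Elkhorn, Ashgrove, Briarlake, Juniper
Last habitat: Cedarfen with 53 animals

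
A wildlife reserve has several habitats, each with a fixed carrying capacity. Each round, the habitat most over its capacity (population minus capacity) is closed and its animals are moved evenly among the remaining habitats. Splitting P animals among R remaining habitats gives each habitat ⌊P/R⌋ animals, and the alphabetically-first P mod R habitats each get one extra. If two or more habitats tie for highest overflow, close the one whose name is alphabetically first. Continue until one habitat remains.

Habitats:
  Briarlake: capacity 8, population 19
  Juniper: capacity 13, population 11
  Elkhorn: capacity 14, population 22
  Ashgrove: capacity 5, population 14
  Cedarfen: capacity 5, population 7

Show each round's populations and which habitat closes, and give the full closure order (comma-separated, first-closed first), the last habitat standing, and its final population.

Closure order: Briarlake, Ashgrove, Elkhorn, Cedarfen
Last habitat: Juniper with 73 animals

Round 1: Ashgrove=14 Briarlake=19 Cedarfen=7 Elkhorn=22 Juniper=11 → close Briarlake (overflow 11)
  19÷4 = 4 each, +1 to first 3
Round 2: Ashgrove=19 Cedarfen=12 Elkhorn=27 Juniper=15 → close Ashgrove (overflow 14)
  19÷3 = 6 each, +1 to first 1
Round 3: Cedarfen=19 Elkhorn=33 Juniper=21 → close Elkhorn (overflow 19)
  33÷2 = 16 each, +1 to first 1
Round 4: Cedarfen=36 Juniper=37 → close Cedarfen (overflow 31)
  36÷1 = 36 each, +1 to first 0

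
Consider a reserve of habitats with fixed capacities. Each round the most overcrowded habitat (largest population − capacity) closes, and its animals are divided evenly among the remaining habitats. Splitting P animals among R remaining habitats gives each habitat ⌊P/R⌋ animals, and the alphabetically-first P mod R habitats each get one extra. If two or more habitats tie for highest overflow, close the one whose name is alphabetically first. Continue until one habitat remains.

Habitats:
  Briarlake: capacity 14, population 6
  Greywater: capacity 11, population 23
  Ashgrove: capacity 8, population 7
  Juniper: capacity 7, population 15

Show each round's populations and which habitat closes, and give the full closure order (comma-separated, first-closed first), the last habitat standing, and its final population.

Closure order: Greywater, Juniper, Ashgrove
Last habitat: Briarlake with 51 animals

Round 1: Ashgrove=7 Briarlake=6 Greywater=23 Juniper=15 → close Greywater (overflow 12)
  23÷3 = 7 each, +1 to first 2
Round 2: Ashgrove=15 Briarlake=14 Juniper=22 → close Juniper (overflow 15)
  22÷2 = 11 each, +1 to first 0
Round 3: Ashgrove=26 Briarlake=25 → close Ashgrove (overflow 18)
  26÷1 = 26 each, +1 to first 0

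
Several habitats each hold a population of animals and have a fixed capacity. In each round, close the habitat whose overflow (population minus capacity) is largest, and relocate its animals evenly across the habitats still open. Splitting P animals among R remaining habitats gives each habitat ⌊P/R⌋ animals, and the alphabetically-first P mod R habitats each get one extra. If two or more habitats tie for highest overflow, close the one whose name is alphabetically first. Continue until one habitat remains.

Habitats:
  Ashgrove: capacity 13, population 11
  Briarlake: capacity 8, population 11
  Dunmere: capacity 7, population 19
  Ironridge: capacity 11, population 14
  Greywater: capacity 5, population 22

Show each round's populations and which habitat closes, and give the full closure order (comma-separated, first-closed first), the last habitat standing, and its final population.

Round 1: Ashgrove=11 Briarlake=11 Dunmere=19 Greywater=22 Ironridge=14 → close Greywater (overflow 17)
  22÷4 = 5 each, +1 to first 2
Round 2: Ashgrove=17 Briarlake=17 Dunmere=24 Ironridge=19 → close Dunmere (overflow 17)
  24÷3 = 8 each, +1 to first 0
Round 3: Ashgrove=25 Briarlake=25 Ironridge=27 → close Briarlake (overflow 17)
  25÷2 = 12 each, +1 to first 1
Round 4: Ashgrove=38 Ironridge=39 → close Ironridge (overflow 28)
  39÷1 = 39 each, +1 to first 0

Closure order: Greywater, Dunmere, Briarlake, Ironridge
Last habitat: Ashgrove with 77 animals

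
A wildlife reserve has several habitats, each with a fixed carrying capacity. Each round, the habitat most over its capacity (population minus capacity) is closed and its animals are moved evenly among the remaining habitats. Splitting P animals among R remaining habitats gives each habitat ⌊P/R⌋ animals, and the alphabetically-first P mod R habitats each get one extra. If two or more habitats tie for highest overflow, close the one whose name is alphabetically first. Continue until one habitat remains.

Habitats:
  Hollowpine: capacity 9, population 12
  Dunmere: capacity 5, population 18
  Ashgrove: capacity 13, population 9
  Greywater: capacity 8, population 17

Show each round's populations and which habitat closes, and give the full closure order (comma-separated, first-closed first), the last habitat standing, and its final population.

Round 1: Ashgrove=9 Dunmere=18 Greywater=17 Hollowpine=12 → close Dunmere (overflow 13)
  18÷3 = 6 each, +1 to first 0
Round 2: Ashgrove=15 Greywater=23 Hollowpine=18 → close Greywater (overflow 15)
  23÷2 = 11 each, +1 to first 1
Round 3: Ashgrove=27 Hollowpine=29 → close Hollowpine (overflow 20)
  29÷1 = 29 each, +1 to first 0

Closure order: Dunmere, Greywater, Hollowpine
Last habitat: Ashgrove with 56 animals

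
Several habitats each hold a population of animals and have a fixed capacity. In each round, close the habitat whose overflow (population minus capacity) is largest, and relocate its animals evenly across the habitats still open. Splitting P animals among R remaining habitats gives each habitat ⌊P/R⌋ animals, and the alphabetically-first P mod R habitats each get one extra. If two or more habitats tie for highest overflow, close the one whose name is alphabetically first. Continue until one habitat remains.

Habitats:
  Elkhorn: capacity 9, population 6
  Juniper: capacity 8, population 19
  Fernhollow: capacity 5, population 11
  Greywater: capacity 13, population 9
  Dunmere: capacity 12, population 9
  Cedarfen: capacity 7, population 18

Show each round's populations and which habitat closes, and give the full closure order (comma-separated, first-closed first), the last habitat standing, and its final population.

Closure order: Cedarfen, Juniper, Fernhollow, Dunmere, Elkhorn
Last habitat: Greywater with 72 animals

Round 1: Cedarfen=18 Dunmere=9 Elkhorn=6 Fernhollow=11 Greywater=9 Juniper=19 → close Cedarfen (overflow 11)
  18÷5 = 3 each, +1 to first 3
Round 2: Dunmere=13 Elkhorn=10 Fernhollow=15 Greywater=12 Juniper=22 → close Juniper (overflow 14)
  22÷4 = 5 each, +1 to first 2
Round 3: Dunmere=19 Elkhorn=16 Fernhollow=20 Greywater=17 → close Fernhollow (overflow 15)
  20÷3 = 6 each, +1 to first 2
Round 4: Dunmere=26 Elkhorn=23 Greywater=23 → close Dunmere (overflow 14)
  26÷2 = 13 each, +1 to first 0
Round 5: Elkhorn=36 Greywater=36 → close Elkhorn (overflow 27)
  36÷1 = 36 each, +1 to first 0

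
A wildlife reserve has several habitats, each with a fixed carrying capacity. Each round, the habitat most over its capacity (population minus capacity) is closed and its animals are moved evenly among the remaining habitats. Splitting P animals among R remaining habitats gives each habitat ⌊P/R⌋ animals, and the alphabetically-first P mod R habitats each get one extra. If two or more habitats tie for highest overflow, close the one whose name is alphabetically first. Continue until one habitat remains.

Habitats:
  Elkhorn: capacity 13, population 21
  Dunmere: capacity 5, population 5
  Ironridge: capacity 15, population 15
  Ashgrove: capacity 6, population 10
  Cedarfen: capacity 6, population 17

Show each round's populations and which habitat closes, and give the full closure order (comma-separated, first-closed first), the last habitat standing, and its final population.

Closure order: Cedarfen, Elkhorn, Ashgrove, Dunmere
Last habitat: Ironridge with 68 animals

Round 1: Ashgrove=10 Cedarfen=17 Dunmere=5 Elkhorn=21 Ironridge=15 → close Cedarfen (overflow 11)
  17÷4 = 4 each, +1 to first 1
Round 2: Ashgrove=15 Dunmere=9 Elkhorn=25 Ironridge=19 → close Elkhorn (overflow 12)
  25÷3 = 8 each, +1 to first 1
Round 3: Ashgrove=24 Dunmere=17 Ironridge=27 → close Ashgrove (overflow 18)
  24÷2 = 12 each, +1 to first 0
Round 4: Dunmere=29 Ironridge=39 → close Dunmere (overflow 24)
  29÷1 = 29 each, +1 to first 0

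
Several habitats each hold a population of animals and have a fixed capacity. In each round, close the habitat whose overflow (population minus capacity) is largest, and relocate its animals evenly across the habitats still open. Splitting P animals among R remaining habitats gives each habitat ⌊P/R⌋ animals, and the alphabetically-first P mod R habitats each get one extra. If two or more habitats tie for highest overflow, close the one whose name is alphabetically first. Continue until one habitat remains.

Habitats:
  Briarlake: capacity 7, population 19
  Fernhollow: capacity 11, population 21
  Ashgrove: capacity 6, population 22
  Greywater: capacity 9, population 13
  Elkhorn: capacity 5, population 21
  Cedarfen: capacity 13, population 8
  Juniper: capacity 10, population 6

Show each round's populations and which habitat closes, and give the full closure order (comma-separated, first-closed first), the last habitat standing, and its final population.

Round 1: Ashgrove=22 Briarlake=19 Cedarfen=8 Elkhorn=21 Fernhollow=21 Greywater=13 Juniper=6 → close Ashgrove (overflow 16)
  22÷6 = 3 each, +1 to first 4
Round 2: Briarlake=23 Cedarfen=12 Elkhorn=25 Fernhollow=25 Greywater=16 Juniper=9 → close Elkhorn (overflow 20)
  25÷5 = 5 each, +1 to first 0
Round 3: Briarlake=28 Cedarfen=17 Fernhollow=30 Greywater=21 Juniper=14 → close Briarlake (overflow 21)
  28÷4 = 7 each, +1 to first 0
Round 4: Cedarfen=24 Fernhollow=37 Greywater=28 Juniper=21 → close Fernhollow (overflow 26)
  37÷3 = 12 each, +1 to first 1
Round 5: Cedarfen=37 Greywater=40 Juniper=33 → close Greywater (overflow 31)
  40÷2 = 20 each, +1 to first 0
Round 6: Cedarfen=57 Juniper=53 → close Cedarfen (overflow 44)
  57÷1 = 57 each, +1 to first 0

Closure order: Ashgrove, Elkhorn, Briarlake, Fernhollow, Greywater, Cedarfen
Last habitat: Juniper with 110 animals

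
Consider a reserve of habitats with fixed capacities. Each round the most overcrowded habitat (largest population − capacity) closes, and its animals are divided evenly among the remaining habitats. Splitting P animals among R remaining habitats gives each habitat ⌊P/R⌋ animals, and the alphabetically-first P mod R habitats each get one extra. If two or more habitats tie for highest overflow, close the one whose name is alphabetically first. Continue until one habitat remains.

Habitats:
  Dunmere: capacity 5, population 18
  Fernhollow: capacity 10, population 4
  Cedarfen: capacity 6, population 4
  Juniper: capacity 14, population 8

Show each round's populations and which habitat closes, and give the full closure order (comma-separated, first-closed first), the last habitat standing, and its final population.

Round 1: Cedarfen=4 Dunmere=18 Fernhollow=4 Juniper=8 → close Dunmere (overflow 13)
  18÷3 = 6 each, +1 to first 0
Round 2: Cedarfen=10 Fernhollow=10 Juniper=14 → close Cedarfen (overflow 4)
  10÷2 = 5 each, +1 to first 0
Round 3: Fernhollow=15 Juniper=19 → close Fernhollow (overflow 5)
  15÷1 = 15 each, +1 to first 0

Closure order: Dunmere, Cedarfen, Fernhollow
Last habitat: Juniper with 34 animals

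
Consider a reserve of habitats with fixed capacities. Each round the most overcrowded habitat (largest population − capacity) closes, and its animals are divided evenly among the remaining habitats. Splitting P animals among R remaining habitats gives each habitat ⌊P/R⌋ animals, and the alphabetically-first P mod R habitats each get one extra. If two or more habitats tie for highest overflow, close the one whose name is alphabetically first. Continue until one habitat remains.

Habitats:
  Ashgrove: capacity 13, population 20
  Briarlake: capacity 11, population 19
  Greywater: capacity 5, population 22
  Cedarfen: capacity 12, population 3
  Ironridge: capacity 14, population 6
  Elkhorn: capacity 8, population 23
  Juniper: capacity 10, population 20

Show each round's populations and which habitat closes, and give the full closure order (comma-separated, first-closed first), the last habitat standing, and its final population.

Closure order: Greywater, Elkhorn, Briarlake, Ashgrove, Juniper, Cedarfen
Last habitat: Ironridge with 113 animals

Round 1: Ashgrove=20 Briarlake=19 Cedarfen=3 Elkhorn=23 Greywater=22 Ironridge=6 Juniper=20 → close Greywater (overflow 17)
  22÷6 = 3 each, +1 to first 4
Round 2: Ashgrove=24 Briarlake=23 Cedarfen=7 Elkhorn=27 Ironridge=9 Juniper=23 → close Elkhorn (overflow 19)
  27÷5 = 5 each, +1 to first 2
Round 3: Ashgrove=30 Briarlake=29 Cedarfen=12 Ironridge=14 Juniper=28 → close Briarlake (overflow 18)
  29÷4 = 7 each, +1 to first 1
Round 4: Ashgrove=38 Cedarfen=19 Ironridge=21 Juniper=35 → close Ashgrove (overflow 25)
  38÷3 = 12 each, +1 to first 2
Round 5: Cedarfen=32 Ironridge=34 Juniper=47 → close Juniper (overflow 37)
  47÷2 = 23 each, +1 to first 1
Round 6: Cedarfen=56 Ironridge=57 → close Cedarfen (overflow 44)
  56÷1 = 56 each, +1 to first 0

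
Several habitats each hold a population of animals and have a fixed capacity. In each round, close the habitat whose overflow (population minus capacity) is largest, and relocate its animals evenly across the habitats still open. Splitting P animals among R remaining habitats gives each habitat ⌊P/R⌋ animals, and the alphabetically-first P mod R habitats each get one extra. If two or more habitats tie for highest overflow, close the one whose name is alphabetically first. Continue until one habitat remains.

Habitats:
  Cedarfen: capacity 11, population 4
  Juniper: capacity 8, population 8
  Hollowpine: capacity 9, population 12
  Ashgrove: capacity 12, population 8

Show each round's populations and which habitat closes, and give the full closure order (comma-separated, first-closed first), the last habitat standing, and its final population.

Closure order: Hollowpine, Juniper, Ashgrove
Last habitat: Cedarfen with 32 animals

Round 1: Ashgrove=8 Cedarfen=4 Hollowpine=12 Juniper=8 → close Hollowpine (overflow 3)
  12÷3 = 4 each, +1 to first 0
Round 2: Ashgrove=12 Cedarfen=8 Juniper=12 → close Juniper (overflow 4)
  12÷2 = 6 each, +1 to first 0
Round 3: Ashgrove=18 Cedarfen=14 → close Ashgrove (overflow 6)
  18÷1 = 18 each, +1 to first 0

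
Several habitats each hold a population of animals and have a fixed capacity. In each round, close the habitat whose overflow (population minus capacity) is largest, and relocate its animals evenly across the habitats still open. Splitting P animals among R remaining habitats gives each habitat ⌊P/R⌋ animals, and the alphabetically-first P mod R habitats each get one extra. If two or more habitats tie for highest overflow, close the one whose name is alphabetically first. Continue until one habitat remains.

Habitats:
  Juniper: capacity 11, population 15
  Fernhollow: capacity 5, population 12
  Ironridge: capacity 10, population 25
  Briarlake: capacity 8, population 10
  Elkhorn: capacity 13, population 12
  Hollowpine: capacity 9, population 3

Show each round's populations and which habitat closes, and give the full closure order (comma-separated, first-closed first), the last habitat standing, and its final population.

Closure order: Ironridge, Fernhollow, Juniper, Briarlake, Elkhorn
Last habitat: Hollowpine with 77 animals

Round 1: Briarlake=10 Elkhorn=12 Fernhollow=12 Hollowpine=3 Ironridge=25 Juniper=15 → close Ironridge (overflow 15)
  25÷5 = 5 each, +1 to first 0
Round 2: Briarlake=15 Elkhorn=17 Fernhollow=17 Hollowpine=8 Juniper=20 → close Fernhollow (overflow 12)
  17÷4 = 4 each, +1 to first 1
Round 3: Briarlake=20 Elkhorn=21 Hollowpine=12 Juniper=24 → close Juniper (overflow 13)
  24÷3 = 8 each, +1 to first 0
Round 4: Briarlake=28 Elkhorn=29 Hollowpine=20 → close Briarlake (overflow 20)
  28÷2 = 14 each, +1 to first 0
Round 5: Elkhorn=43 Hollowpine=34 → close Elkhorn (overflow 30)
  43÷1 = 43 each, +1 to first 0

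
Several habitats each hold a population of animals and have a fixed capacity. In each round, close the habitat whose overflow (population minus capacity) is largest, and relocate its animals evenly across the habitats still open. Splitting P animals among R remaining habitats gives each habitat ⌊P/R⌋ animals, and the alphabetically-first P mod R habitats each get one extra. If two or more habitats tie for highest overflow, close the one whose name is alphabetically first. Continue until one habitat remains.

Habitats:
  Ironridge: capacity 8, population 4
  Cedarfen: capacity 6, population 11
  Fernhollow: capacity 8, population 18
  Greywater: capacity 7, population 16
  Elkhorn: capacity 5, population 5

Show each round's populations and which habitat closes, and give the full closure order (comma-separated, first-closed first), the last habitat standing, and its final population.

Round 1: Cedarfen=11 Elkhorn=5 Fernhollow=18 Greywater=16 Ironridge=4 → close Fernhollow (overflow 10)
  18÷4 = 4 each, +1 to first 2
Round 2: Cedarfen=16 Elkhorn=10 Greywater=20 Ironridge=8 → close Greywater (overflow 13)
  20÷3 = 6 each, +1 to first 2
Round 3: Cedarfen=23 Elkhorn=17 Ironridge=14 → close Cedarfen (overflow 17)
  23÷2 = 11 each, +1 to first 1
Round 4: Elkhorn=29 Ironridge=25 → close Elkhorn (overflow 24)
  29÷1 = 29 each, +1 to first 0

Closure order: Fernhollow, Greywater, Cedarfen, Elkhorn
Last habitat: Ironridge with 54 animals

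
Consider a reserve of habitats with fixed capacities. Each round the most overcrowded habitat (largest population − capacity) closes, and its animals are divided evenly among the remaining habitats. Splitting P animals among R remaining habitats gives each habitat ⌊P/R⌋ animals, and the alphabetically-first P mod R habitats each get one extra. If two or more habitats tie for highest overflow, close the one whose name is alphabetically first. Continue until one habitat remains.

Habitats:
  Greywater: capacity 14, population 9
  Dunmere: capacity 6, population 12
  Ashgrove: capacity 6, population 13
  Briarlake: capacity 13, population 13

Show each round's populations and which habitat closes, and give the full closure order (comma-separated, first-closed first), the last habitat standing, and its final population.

Closure order: Ashgrove, Dunmere, Briarlake
Last habitat: Greywater with 47 animals

Round 1: Ashgrove=13 Briarlake=13 Dunmere=12 Greywater=9 → close Ashgrove (overflow 7)
  13÷3 = 4 each, +1 to first 1
Round 2: Briarlake=18 Dunmere=16 Greywater=13 → close Dunmere (overflow 10)
  16÷2 = 8 each, +1 to first 0
Round 3: Briarlake=26 Greywater=21 → close Briarlake (overflow 13)
  26÷1 = 26 each, +1 to first 0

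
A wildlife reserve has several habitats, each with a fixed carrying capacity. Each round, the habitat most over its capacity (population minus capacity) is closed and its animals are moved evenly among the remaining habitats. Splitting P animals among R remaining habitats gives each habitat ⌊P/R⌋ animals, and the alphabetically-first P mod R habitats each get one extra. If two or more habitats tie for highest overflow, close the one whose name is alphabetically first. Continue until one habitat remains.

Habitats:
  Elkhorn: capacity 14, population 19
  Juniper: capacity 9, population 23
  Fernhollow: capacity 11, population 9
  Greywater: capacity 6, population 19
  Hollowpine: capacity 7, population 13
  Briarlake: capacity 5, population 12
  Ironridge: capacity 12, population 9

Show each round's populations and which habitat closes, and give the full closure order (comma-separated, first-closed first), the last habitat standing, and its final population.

Closure order: Juniper, Greywater, Briarlake, Elkhorn, Hollowpine, Fernhollow
Last habitat: Ironridge with 104 animals

Round 1: Briarlake=12 Elkhorn=19 Fernhollow=9 Greywater=19 Hollowpine=13 Ironridge=9 Juniper=23 → close Juniper (overflow 14)
  23÷6 = 3 each, +1 to first 5
Round 2: Briarlake=16 Elkhorn=23 Fernhollow=13 Greywater=23 Hollowpine=17 Ironridge=12 → close Greywater (overflow 17)
  23÷5 = 4 each, +1 to first 3
Round 3: Briarlake=21 Elkhorn=28 Fernhollow=18 Hollowpine=21 Ironridge=16 → close Briarlake (overflow 16)
  21÷4 = 5 each, +1 to first 1
Round 4: Elkhorn=34 Fernhollow=23 Hollowpine=26 Ironridge=21 → close Elkhorn (overflow 20)
  34÷3 = 11 each, +1 to first 1
Round 5: Fernhollow=35 Hollowpine=37 Ironridge=32 → close Hollowpine (overflow 30)
  37÷2 = 18 each, +1 to first 1
Round 6: Fernhollow=54 Ironridge=50 → close Fernhollow (overflow 43)
  54÷1 = 54 each, +1 to first 0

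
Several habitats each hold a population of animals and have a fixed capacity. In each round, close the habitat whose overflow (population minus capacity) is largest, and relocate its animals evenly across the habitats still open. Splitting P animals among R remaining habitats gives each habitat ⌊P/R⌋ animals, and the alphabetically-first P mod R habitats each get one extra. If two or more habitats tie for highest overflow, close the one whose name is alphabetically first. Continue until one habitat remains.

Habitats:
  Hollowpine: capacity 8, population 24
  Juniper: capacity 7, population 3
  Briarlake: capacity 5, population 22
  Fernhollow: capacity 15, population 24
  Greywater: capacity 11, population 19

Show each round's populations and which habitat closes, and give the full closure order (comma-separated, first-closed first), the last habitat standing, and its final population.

Closure order: Briarlake, Hollowpine, Fernhollow, Greywater
Last habitat: Juniper with 92 animals

Round 1: Briarlake=22 Fernhollow=24 Greywater=19 Hollowpine=24 Juniper=3 → close Briarlake (overflow 17)
  22÷4 = 5 each, +1 to first 2
Round 2: Fernhollow=30 Greywater=25 Hollowpine=29 Juniper=8 → close Hollowpine (overflow 21)
  29÷3 = 9 each, +1 to first 2
Round 3: Fernhollow=40 Greywater=35 Juniper=17 → close Fernhollow (overflow 25)
  40÷2 = 20 each, +1 to first 0
Round 4: Greywater=55 Juniper=37 → close Greywater (overflow 44)
  55÷1 = 55 each, +1 to first 0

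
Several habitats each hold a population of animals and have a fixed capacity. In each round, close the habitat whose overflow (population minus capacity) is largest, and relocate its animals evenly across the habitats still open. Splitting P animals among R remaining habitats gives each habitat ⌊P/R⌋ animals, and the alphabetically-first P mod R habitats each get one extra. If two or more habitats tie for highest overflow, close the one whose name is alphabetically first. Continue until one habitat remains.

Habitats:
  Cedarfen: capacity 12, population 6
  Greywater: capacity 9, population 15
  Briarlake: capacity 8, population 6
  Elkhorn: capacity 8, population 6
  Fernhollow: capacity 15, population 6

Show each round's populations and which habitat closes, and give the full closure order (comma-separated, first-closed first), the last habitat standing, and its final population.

Round 1: Briarlake=6 Cedarfen=6 Elkhorn=6 Fernhollow=6 Greywater=15 → close Greywater (overflow 6)
  15÷4 = 3 each, +1 to first 3
Round 2: Briarlake=10 Cedarfen=10 Elkhorn=10 Fernhollow=9 → close Briarlake (overflow 2)
  10÷3 = 3 each, +1 to first 1
Round 3: Cedarfen=14 Elkhorn=13 Fernhollow=12 → close Elkhorn (overflow 5)
  13÷2 = 6 each, +1 to first 1
Round 4: Cedarfen=21 Fernhollow=18 → close Cedarfen (overflow 9)
  21÷1 = 21 each, +1 to first 0

Closure order: Greywater, Briarlake, Elkhorn, Cedarfen
Last habitat: Fernhollow with 39 animals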